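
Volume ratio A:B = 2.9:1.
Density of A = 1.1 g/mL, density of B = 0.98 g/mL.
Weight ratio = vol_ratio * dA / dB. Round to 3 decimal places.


Wt ratio = 2.9 * 1.1 / 0.98
= 3.255

3.255


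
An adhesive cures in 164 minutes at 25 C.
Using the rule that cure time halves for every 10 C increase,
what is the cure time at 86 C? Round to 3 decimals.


Factor = 2^((86 - 25) / 10) = 68.5935
Cure time = 164 / 68.5935
= 2.391 minutes

2.391


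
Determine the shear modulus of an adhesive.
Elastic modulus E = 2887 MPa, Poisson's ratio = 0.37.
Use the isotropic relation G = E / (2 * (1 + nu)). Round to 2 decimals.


G = 2887 / (2*(1+0.37)) = 2887 / 2.74
= 1053.65 MPa

1053.65


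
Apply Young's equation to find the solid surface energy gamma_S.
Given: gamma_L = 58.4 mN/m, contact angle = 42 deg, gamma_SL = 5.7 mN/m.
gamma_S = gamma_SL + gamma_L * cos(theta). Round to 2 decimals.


theta_rad = 42 * pi/180 = 0.733038
gamma_S = 5.7 + 58.4 * cos(0.733038)
= 49.10 mN/m

49.10


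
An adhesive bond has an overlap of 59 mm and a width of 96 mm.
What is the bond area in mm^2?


Bond area = overlap * width
= 59 * 96
= 5664 mm^2

5664


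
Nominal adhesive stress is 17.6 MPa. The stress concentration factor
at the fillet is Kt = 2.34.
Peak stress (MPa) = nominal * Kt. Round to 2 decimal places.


Peak = 17.6 * 2.34 = 41.18 MPa

41.18


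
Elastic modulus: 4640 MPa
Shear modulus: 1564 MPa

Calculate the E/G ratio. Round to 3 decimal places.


E / G = 4640 / 1564 = 2.967

2.967


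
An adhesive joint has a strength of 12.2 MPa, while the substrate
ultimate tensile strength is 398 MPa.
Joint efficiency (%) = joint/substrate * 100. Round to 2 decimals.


Efficiency = 12.2 / 398 * 100
= 3.07%

3.07


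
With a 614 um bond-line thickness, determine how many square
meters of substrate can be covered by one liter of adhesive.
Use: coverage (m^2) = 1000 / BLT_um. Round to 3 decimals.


Coverage = 1000 / 614 = 1.629 m^2

1.629


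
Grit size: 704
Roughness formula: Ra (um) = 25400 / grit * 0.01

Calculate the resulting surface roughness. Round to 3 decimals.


Ra = 25400 / 704 * 0.01
= 0.361 um

0.361


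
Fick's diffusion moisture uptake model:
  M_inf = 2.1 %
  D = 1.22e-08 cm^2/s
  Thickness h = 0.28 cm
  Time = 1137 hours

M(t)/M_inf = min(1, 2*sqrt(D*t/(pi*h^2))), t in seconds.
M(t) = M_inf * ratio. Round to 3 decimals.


t_sec = 1137 * 3600 = 4093200
ratio = 2*sqrt(1.22e-08*4093200/(pi*0.28^2))
= min(1, 0.900551)
= 0.900551
M(t) = 2.1 * 0.900551 = 1.891 %

1.891


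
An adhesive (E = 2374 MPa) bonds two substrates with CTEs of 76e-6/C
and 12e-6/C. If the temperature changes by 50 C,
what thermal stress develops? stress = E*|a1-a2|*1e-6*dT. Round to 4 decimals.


Stress = 2374 * |76 - 12| * 1e-6 * 50
= 7.5968 MPa

7.5968


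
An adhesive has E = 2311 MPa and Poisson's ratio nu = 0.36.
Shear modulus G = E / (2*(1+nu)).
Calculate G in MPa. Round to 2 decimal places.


G = 2311 / (2*(1+0.36))
= 2311 / 2.72
= 849.63 MPa

849.63


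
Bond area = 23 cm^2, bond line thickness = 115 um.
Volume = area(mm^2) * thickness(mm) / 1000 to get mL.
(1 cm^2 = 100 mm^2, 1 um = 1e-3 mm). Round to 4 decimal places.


area_mm2 = 23 * 100 = 2300
blt_mm = 115 * 1e-3 = 0.115
vol_mm3 = 2300 * 0.115 = 264.5
vol_mL = 264.5 / 1000 = 0.2645 mL

0.2645


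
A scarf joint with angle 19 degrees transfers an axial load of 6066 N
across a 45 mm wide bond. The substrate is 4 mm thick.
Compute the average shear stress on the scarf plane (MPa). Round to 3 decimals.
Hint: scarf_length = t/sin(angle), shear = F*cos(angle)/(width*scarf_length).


scarf_length = 4 / sin(19 deg) = 12.2862 mm
cos(19 deg) = 0.945519
shear stress = 6066 * 0.945519 / (45 * 12.2862)
= 10.374 MPa

10.374


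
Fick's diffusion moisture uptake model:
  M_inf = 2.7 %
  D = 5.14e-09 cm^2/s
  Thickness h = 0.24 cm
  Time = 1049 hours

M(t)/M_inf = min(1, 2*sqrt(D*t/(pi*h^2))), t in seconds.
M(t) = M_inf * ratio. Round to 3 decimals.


t_sec = 1049 * 3600 = 3776400
ratio = 2*sqrt(5.14e-09*3776400/(pi*0.24^2))
= min(1, 0.655035)
= 0.655035
M(t) = 2.7 * 0.655035 = 1.769 %

1.769


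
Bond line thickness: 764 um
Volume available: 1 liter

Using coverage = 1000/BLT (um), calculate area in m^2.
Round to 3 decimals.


1 L = 1e6 mm^3, thickness = 764 um = 0.764 mm
Area = 1e6 / 0.764 mm^2 = (1e6 / 0.764) / 1e6 m^2 = 1000 / 764 m^2
= 1.309 m^2

1.309


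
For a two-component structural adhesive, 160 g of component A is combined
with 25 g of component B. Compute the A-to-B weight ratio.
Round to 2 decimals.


Weight ratio A:B = 160 / 25
= 6.40

6.40


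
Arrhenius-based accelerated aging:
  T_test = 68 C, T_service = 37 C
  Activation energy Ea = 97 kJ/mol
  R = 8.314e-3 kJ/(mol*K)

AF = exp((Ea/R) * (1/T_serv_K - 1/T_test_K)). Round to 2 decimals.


T_test_K = 341.15, T_serv_K = 310.15
AF = exp((97/8.314e-3) * (1/310.15 - 1/341.15))
= 30.52

30.52


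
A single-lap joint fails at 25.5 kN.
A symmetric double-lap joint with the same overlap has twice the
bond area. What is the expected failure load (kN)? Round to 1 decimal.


Double-lap load = 2 * 25.5 = 51.0 kN

51.0


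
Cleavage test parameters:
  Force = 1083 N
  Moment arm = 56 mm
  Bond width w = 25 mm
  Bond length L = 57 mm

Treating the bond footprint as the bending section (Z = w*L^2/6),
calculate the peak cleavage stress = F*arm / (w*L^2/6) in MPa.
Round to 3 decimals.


M = 1083 * 56 = 60648 N*mm
Z = 25 * 57^2 / 6 = 81225 / 6 mm^3
sigma = M / Z = 6 * 60648 / 81225 = 363888 / 81225
= 4.480 MPa

4.480


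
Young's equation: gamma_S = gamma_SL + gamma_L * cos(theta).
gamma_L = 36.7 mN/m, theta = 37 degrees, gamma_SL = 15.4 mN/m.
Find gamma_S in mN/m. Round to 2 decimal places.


cos(37 deg) = 0.798636
gamma_S = 15.4 + 36.7 * 0.798636
= 44.71 mN/m

44.71


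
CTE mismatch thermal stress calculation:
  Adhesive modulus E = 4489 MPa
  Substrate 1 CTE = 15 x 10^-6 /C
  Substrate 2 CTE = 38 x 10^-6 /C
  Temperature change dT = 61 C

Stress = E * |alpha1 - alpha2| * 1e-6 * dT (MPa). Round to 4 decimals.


delta_alpha = |15 - 38| = 23 x 10^-6/C
Stress = 4489 * 23e-6 * 61
= 6.2981 MPa

6.2981


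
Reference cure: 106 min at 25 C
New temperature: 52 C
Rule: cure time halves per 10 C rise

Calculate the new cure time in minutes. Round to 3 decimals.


factor = 2^((52-25)/10) = 6.4980
t_new = 106 / 6.4980 = 16.313 min

16.313


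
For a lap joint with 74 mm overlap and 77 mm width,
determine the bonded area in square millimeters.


Area = 74 * 77 = 5698 mm^2

5698


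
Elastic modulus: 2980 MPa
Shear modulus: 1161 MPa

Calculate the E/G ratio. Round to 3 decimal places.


E / G = 2980 / 1161 = 2.567

2.567


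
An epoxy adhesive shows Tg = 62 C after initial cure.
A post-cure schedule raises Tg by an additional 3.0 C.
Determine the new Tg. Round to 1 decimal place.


New Tg = 62 + 3.0
= 65.0 C

65.0


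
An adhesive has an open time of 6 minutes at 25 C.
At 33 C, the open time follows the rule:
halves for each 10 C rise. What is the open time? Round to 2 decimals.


Factor = 2^((33-25)/10) = 1.7411
Open time = 6 / 1.7411 = 3.45 min

3.45


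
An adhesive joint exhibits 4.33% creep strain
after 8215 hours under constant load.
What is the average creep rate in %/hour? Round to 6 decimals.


Creep rate = strain / time
= 4.33 / 8215
= 0.000527 %/h

0.000527


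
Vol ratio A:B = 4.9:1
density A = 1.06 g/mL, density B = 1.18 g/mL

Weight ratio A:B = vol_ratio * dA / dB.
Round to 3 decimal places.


Weight ratio = 4.9 * 1.06 / 1.18
= 4.402

4.402


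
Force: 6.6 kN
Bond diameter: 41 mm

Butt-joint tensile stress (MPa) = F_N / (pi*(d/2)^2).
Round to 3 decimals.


F_N = 6.6 * 1000 = 6600.0 N
A = pi*(20.5)^2 = 1320.2543 mm^2
stress = 6600.0 / 1320.2543 = 4.999 MPa

4.999


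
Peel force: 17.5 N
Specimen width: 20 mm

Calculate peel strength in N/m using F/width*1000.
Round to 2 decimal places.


Peel strength = 17.5 / 20 * 1000 = 875.00 N/m

875.00


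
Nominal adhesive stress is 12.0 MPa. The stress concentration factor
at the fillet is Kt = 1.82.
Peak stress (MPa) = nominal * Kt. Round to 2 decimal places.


Peak = 12.0 * 1.82 = 21.84 MPa

21.84


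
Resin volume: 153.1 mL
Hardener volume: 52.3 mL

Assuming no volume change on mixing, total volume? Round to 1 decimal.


V_total = 153.1 + 52.3 = 205.4 mL

205.4


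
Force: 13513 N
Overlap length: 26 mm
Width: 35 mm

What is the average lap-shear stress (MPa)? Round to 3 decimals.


Average shear stress = F / (overlap * width)
= 13513 / (26 * 35)
= 14.849 MPa

14.849


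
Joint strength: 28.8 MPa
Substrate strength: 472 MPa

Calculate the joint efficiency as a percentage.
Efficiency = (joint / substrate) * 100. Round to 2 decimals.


Efficiency = (28.8 / 472) * 100 = 6.10%

6.10


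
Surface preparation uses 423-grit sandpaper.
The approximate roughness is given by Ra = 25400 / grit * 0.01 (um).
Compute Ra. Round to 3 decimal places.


Ra = 25400 / 423 * 0.01
= 254 / 423
= 0.600 um

0.600


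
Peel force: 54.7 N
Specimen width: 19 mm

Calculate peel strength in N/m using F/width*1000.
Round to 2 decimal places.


Peel strength = 54.7 / 19 * 1000 = 2878.95 N/m

2878.95


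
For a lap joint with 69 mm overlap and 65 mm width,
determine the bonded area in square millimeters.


Area = 69 * 65 = 4485 mm^2

4485


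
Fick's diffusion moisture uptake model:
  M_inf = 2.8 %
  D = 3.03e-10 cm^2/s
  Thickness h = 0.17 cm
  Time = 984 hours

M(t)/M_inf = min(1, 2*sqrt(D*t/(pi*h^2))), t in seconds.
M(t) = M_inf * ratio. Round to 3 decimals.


t_sec = 984 * 3600 = 3542400
ratio = 2*sqrt(3.03e-10*3542400/(pi*0.17^2))
= min(1, 0.217458)
= 0.217458
M(t) = 2.8 * 0.217458 = 0.609 %

0.609


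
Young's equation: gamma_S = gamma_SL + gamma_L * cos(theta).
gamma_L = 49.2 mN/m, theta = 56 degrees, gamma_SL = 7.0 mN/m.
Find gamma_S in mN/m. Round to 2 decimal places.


cos(56 deg) = 0.559193
gamma_S = 7.0 + 49.2 * 0.559193
= 34.51 mN/m

34.51


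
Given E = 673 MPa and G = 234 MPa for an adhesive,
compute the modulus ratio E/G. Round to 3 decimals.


E/G ratio = 673 / 234 = 2.876

2.876


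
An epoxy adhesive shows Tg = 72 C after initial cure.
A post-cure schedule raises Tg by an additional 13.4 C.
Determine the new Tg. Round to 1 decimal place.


New Tg = 72 + 13.4
= 85.4 C

85.4


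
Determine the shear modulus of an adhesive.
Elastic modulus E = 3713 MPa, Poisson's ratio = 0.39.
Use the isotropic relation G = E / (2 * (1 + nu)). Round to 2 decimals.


G = 3713 / (2*(1+0.39)) = 3713 / 2.78
= 1335.61 MPa

1335.61


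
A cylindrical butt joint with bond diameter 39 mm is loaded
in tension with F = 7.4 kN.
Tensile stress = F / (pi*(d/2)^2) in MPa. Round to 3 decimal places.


Area = pi * (39/2)^2 = 1194.5906 mm^2
Stress = 7.4*1000 / 1194.5906
= 6.195 MPa

6.195


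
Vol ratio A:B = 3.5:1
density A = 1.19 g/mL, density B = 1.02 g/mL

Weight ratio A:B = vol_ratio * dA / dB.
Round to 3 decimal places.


Weight ratio = 3.5 * 1.19 / 1.02
= 4.083

4.083


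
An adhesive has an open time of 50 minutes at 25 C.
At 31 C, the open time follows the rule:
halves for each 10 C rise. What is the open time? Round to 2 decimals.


Factor = 2^((31-25)/10) = 1.5157
Open time = 50 / 1.5157 = 32.99 min

32.99


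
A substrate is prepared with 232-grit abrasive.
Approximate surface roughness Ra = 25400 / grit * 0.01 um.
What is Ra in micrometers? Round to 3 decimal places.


Ra = 25400 / 232 * 0.01 = 1.095 um

1.095


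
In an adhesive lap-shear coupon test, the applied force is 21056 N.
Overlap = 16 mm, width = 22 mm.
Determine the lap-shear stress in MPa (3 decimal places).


stress = F / (overlap * width)
= 21056 / (16 * 22)
= 59.818 MPa

59.818


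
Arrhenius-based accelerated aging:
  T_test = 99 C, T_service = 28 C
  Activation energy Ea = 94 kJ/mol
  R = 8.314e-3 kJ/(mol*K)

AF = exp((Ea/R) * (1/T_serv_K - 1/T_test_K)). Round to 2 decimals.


T_test_K = 372.15, T_serv_K = 301.15
AF = exp((94/8.314e-3) * (1/301.15 - 1/372.15))
= 1290.36

1290.36


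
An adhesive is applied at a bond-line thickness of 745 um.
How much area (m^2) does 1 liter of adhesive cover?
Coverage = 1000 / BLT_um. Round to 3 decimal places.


Coverage = 1000 / 745 = 1.342 m^2

1.342


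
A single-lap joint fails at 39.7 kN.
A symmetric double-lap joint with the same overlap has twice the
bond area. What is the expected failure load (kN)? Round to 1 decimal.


Double-lap load = 2 * 39.7 = 79.4 kN

79.4


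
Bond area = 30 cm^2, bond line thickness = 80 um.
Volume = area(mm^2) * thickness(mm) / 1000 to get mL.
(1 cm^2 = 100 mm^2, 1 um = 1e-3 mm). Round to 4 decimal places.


area_mm2 = 30 * 100 = 3000
blt_mm = 80 * 1e-3 = 0.08
vol_mm3 = 3000 * 0.08 = 240.0
vol_mL = 240.0 / 1000 = 0.2400 mL

0.2400


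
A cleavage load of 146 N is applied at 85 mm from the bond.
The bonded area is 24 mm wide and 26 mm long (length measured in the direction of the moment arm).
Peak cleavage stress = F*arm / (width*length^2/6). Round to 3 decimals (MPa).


Moment = 146 * 85 = 12410 N*mm
Section modulus = 24 * 676 / 6 = 16224 / 6 mm^3
Stress = 12410 / (16224 / 6) = 74460 / 16224
= 4.589 MPa

4.589


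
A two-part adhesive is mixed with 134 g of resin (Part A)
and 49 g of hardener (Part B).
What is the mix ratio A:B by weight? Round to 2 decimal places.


Mix ratio = mass_A / mass_B
= 134 / 49
= 2.73

2.73


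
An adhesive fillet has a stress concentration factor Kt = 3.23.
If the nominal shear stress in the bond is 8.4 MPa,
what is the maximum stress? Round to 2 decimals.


Max stress = 8.4 * 3.23 = 27.13 MPa

27.13


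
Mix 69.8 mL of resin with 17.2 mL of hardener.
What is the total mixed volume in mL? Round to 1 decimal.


Total = 69.8 + 17.2 = 87.0 mL

87.0


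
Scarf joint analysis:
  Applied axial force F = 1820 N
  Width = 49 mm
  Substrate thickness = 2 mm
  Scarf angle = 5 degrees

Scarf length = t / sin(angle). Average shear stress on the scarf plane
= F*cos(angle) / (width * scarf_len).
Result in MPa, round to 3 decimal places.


Scarf length = 2 / sin(5 deg) = 22.9474 mm
cos(5 deg) = 0.996195
Shear = 1820 * 0.996195 / (49 * 22.9474)
= 1.612 MPa

1.612


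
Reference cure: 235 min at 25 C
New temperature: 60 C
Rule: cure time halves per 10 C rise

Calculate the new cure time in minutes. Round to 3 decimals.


factor = 2^((60-25)/10) = 11.3137
t_new = 235 / 11.3137 = 20.771 min

20.771


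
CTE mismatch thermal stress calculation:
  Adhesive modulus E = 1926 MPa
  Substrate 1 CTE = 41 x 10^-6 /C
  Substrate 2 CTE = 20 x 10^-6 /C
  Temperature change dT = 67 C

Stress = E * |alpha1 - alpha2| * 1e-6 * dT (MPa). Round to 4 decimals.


delta_alpha = |41 - 20| = 21 x 10^-6/C
Stress = 1926 * 21e-6 * 67
= 2.7099 MPa

2.7099


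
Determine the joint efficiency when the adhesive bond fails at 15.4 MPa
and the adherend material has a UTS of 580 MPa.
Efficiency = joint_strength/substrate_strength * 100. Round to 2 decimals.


Joint efficiency = 15.4 / 580 * 100
= 2.66%

2.66


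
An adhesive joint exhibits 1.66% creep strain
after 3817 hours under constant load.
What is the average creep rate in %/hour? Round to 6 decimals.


Creep rate = strain / time
= 1.66 / 3817
= 0.000435 %/h

0.000435


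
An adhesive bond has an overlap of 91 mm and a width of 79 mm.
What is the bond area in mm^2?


Bond area = overlap * width
= 91 * 79
= 7189 mm^2

7189


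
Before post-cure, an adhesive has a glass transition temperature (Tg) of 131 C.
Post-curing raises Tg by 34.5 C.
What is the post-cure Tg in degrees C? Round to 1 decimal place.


Tg_post = Tg_base + delta_Tg
= 131 + 34.5
= 165.5 C

165.5


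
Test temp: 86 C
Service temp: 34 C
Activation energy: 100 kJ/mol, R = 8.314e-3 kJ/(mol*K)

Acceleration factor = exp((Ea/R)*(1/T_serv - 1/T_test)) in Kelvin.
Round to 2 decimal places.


AF = exp((100/0.008314)*(1/307.15 - 1/359.15))
= 289.97

289.97


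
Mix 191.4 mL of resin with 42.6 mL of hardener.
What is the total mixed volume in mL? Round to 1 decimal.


Total = 191.4 + 42.6 = 234.0 mL

234.0


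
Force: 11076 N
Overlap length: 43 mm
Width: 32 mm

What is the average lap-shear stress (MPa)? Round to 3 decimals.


Average shear stress = F / (overlap * width)
= 11076 / (43 * 32)
= 8.049 MPa

8.049


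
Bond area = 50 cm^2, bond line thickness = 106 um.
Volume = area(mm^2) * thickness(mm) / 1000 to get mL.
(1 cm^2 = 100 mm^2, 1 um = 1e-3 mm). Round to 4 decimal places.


area_mm2 = 50 * 100 = 5000
blt_mm = 106 * 1e-3 = 0.106
vol_mm3 = 5000 * 0.106 = 530.0
vol_mL = 530.0 / 1000 = 0.5300 mL

0.5300


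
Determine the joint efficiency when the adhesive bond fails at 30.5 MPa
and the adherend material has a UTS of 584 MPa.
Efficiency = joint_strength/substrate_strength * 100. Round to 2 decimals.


Joint efficiency = 30.5 / 584 * 100
= 5.22%

5.22


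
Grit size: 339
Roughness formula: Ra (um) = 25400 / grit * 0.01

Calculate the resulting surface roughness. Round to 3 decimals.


Ra = 25400 / 339 * 0.01
= 0.749 um

0.749


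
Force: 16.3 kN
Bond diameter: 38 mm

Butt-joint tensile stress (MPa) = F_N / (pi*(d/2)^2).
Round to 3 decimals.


F_N = 16.3 * 1000 = 16300.0 N
A = pi*(19.0)^2 = 1134.1149 mm^2
stress = 16300.0 / 1134.1149 = 14.372 MPa

14.372


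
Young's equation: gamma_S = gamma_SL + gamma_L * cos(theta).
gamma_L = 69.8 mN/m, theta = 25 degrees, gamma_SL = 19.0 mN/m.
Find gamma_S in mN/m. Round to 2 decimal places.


cos(25 deg) = 0.906308
gamma_S = 19.0 + 69.8 * 0.906308
= 82.26 mN/m

82.26


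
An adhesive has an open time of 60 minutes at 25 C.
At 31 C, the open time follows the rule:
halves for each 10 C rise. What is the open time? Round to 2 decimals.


Factor = 2^((31-25)/10) = 1.5157
Open time = 60 / 1.5157 = 39.59 min

39.59


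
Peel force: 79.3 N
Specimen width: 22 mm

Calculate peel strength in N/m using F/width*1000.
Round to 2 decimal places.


Peel strength = 79.3 / 22 * 1000 = 3604.55 N/m

3604.55


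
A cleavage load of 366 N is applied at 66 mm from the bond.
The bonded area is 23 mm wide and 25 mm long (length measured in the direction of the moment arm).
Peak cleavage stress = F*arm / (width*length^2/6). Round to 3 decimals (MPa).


Moment = 366 * 66 = 24156 N*mm
Section modulus = 23 * 625 / 6 = 14375 / 6 mm^3
Stress = 24156 / (14375 / 6) = 144936 / 14375
= 10.083 MPa

10.083


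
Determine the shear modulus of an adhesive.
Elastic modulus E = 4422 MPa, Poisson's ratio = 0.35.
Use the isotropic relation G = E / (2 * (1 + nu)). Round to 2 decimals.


G = 4422 / (2*(1+0.35)) = 4422 / 2.70
= 1637.78 MPa

1637.78


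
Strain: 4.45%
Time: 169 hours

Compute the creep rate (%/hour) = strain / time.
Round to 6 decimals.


Creep rate = 4.45 / 169
= 0.026331 %/h

0.026331


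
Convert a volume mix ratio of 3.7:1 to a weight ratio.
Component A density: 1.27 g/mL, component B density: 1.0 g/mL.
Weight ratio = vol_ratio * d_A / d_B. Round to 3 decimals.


= 3.7 * 1.27 / 1.0 = 4.699

4.699


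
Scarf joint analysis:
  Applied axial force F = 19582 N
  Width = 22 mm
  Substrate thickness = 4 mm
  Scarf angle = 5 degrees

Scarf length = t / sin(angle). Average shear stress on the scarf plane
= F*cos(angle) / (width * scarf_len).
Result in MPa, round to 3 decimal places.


Scarf length = 4 / sin(5 deg) = 45.8949 mm
cos(5 deg) = 0.996195
Shear = 19582 * 0.996195 / (22 * 45.8949)
= 19.320 MPa

19.320


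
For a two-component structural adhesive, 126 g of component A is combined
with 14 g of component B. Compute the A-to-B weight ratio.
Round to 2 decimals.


Weight ratio A:B = 126 / 14
= 9.00

9.00


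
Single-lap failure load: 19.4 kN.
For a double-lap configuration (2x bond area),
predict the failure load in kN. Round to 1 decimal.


Failure load = 19.4 * 2 = 38.8 kN

38.8


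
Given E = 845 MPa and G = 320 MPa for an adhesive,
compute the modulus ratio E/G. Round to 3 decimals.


E/G ratio = 845 / 320 = 2.641

2.641


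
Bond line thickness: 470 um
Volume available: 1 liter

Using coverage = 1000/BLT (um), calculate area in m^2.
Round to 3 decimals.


1 L = 1e6 mm^3, thickness = 470 um = 0.47 mm
Area = 1e6 / 0.47 mm^2 = (1e6 / 0.47) / 1e6 m^2 = 1000 / 470 m^2
= 2.128 m^2

2.128


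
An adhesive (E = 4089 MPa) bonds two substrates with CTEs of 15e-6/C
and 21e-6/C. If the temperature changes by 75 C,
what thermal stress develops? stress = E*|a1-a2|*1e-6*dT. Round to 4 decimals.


Stress = 4089 * |15 - 21| * 1e-6 * 75
= 1.8401 MPa

1.8401


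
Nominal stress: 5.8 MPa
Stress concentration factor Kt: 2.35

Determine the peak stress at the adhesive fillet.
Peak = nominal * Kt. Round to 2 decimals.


Peak stress = 5.8 * 2.35
= 13.63 MPa

13.63


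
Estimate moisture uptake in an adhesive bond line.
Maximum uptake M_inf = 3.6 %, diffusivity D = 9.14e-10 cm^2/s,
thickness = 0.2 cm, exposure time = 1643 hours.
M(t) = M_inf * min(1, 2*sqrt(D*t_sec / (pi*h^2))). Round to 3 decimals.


Convert time: 1643 h = 5914800 s
ratio = min(1, 2*sqrt(9.14e-10*5914800/(pi*0.2^2)))
= 0.414828
M(t) = 3.6 * 0.414828 = 1.493%

1.493


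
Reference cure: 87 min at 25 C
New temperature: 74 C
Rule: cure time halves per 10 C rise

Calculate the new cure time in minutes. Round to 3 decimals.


factor = 2^((74-25)/10) = 29.8571
t_new = 87 / 29.8571 = 2.914 min

2.914


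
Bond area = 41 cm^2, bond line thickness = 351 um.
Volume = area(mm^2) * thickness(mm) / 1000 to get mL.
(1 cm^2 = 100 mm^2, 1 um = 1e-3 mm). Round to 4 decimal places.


area_mm2 = 41 * 100 = 4100
blt_mm = 351 * 1e-3 = 0.351
vol_mm3 = 4100 * 0.351 = 1439.1
vol_mL = 1439.1 / 1000 = 1.4391 mL

1.4391


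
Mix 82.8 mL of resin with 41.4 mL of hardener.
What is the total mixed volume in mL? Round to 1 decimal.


Total = 82.8 + 41.4 = 124.2 mL

124.2


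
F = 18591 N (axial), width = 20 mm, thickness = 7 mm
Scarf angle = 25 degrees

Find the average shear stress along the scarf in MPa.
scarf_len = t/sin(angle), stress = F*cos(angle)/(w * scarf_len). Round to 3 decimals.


scarf_len = 7/sin(25 deg) = 16.5634
cos(25 deg) = 0.906308
stress = 18591*0.906308/(20*16.5634) = 50.863 MPa

50.863


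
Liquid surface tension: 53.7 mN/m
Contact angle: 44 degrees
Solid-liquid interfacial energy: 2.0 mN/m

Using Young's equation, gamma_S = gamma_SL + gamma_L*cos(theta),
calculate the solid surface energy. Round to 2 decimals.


gamma_S = 2.0 + 53.7 * cos(44)
= 40.63 mN/m

40.63


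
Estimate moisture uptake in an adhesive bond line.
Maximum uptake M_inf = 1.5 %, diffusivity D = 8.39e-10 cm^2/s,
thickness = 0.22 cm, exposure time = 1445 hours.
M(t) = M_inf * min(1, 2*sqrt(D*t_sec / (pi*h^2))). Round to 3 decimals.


Convert time: 1445 h = 5202000 s
ratio = min(1, 2*sqrt(8.39e-10*5202000/(pi*0.22^2)))
= 0.338843
M(t) = 1.5 * 0.338843 = 0.508%

0.508


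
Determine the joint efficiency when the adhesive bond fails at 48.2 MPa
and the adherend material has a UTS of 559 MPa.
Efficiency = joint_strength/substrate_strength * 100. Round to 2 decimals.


Joint efficiency = 48.2 / 559 * 100
= 8.62%

8.62


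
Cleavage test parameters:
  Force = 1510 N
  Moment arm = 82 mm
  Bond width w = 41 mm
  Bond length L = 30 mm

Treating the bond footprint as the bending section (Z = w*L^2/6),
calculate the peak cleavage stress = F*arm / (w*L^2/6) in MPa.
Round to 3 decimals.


M = 1510 * 82 = 123820 N*mm
Z = 41 * 30^2 / 6 = 36900 / 6 mm^3
sigma = M / Z = 6 * 123820 / 36900 = 742920 / 36900
= 20.133 MPa

20.133


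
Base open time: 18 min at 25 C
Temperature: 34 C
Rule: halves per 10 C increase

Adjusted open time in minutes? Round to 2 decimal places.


Acceleration = 2^((34-25)/10) = 1.8661
Open time = 18 / 1.8661 = 9.65 min

9.65


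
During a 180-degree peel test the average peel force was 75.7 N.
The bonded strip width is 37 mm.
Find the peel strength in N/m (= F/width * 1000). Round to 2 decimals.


Peel strength = F/width * 1000
= 75.7 / 37 * 1000
= 2045.95 N/m

2045.95


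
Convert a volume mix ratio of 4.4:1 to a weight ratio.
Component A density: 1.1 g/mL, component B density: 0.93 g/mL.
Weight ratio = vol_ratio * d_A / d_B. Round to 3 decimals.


= 4.4 * 1.1 / 0.93 = 5.204

5.204


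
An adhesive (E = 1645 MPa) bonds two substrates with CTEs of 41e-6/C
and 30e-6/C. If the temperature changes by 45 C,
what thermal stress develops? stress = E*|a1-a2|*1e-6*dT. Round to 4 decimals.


Stress = 1645 * |41 - 30| * 1e-6 * 45
= 0.8143 MPa

0.8143


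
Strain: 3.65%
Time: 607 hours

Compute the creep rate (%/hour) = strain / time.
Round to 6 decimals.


Creep rate = 3.65 / 607
= 0.006013 %/h

0.006013


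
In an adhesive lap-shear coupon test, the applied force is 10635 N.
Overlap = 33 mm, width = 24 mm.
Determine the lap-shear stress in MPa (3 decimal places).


stress = F / (overlap * width)
= 10635 / (33 * 24)
= 13.428 MPa

13.428


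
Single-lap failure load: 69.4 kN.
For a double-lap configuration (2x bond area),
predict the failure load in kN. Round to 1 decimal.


Failure load = 69.4 * 2 = 138.8 kN

138.8


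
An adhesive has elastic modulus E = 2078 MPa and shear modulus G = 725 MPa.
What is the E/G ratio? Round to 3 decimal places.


E/G = 2078 / 725 = 2.866

2.866


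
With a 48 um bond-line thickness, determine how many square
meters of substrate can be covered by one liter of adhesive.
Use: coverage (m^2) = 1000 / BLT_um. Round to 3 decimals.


Coverage = 1000 / 48 = 20.833 m^2

20.833


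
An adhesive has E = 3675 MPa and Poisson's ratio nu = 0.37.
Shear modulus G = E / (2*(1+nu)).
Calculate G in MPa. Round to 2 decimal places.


G = 3675 / (2*(1+0.37))
= 3675 / 2.74
= 1341.24 MPa

1341.24


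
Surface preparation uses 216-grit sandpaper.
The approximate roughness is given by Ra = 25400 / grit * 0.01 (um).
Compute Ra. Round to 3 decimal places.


Ra = 25400 / 216 * 0.01
= 254 / 216
= 1.176 um

1.176


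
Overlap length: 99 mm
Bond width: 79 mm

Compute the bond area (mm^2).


Bond area = 99 * 79 = 7821 mm^2

7821


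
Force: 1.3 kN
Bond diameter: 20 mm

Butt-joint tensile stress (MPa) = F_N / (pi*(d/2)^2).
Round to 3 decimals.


F_N = 1.3 * 1000 = 1300.0 N
A = pi*(10.0)^2 = 314.1593 mm^2
stress = 1300.0 / 314.1593 = 4.138 MPa

4.138


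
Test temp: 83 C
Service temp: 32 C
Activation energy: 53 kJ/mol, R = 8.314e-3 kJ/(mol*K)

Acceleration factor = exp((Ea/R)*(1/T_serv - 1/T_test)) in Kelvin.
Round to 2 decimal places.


AF = exp((53/0.008314)*(1/305.15 - 1/356.15))
= 19.92

19.92


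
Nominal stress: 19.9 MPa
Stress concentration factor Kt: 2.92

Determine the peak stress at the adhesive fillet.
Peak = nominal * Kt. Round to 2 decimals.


Peak stress = 19.9 * 2.92
= 58.11 MPa

58.11


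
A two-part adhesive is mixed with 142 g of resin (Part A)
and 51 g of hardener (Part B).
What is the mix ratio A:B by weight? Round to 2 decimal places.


Mix ratio = mass_A / mass_B
= 142 / 51
= 2.78

2.78


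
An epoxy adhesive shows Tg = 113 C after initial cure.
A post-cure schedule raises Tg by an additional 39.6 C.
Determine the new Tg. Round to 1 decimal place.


New Tg = 113 + 39.6
= 152.6 C

152.6


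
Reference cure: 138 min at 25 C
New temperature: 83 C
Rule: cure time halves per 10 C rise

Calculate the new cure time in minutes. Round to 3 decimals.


factor = 2^((83-25)/10) = 55.7152
t_new = 138 / 55.7152 = 2.477 min

2.477


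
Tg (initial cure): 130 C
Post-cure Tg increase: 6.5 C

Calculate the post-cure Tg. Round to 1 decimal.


Post-cure Tg = 130 + 6.5 = 136.5 C

136.5


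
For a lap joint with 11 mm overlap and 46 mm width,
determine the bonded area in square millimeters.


Area = 11 * 46 = 506 mm^2

506


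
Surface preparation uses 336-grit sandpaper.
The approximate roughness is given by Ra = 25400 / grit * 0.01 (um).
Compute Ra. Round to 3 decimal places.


Ra = 25400 / 336 * 0.01
= 254 / 336
= 0.756 um

0.756


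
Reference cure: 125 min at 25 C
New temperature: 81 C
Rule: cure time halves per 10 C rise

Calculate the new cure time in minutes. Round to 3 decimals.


factor = 2^((81-25)/10) = 48.5029
t_new = 125 / 48.5029 = 2.577 min

2.577


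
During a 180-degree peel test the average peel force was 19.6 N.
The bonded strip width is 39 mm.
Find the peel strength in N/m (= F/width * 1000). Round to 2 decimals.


Peel strength = F/width * 1000
= 19.6 / 39 * 1000
= 502.56 N/m

502.56


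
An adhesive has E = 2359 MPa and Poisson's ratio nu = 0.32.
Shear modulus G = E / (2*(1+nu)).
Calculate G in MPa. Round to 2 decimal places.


G = 2359 / (2*(1+0.32))
= 2359 / 2.64
= 893.56 MPa

893.56


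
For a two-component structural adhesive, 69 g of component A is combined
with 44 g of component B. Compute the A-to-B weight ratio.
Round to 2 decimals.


Weight ratio A:B = 69 / 44
= 1.57

1.57


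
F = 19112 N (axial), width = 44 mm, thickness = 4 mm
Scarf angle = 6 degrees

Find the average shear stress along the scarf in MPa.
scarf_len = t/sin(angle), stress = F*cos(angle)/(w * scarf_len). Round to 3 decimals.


scarf_len = 4/sin(6 deg) = 38.2671
cos(6 deg) = 0.994522
stress = 19112*0.994522/(44*38.2671) = 11.289 MPa

11.289


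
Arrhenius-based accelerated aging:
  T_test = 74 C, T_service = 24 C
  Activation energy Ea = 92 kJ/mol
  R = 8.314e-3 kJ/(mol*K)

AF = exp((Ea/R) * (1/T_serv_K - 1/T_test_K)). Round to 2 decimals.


T_test_K = 347.15, T_serv_K = 297.15
AF = exp((92/8.314e-3) * (1/297.15 - 1/347.15))
= 213.49

213.49


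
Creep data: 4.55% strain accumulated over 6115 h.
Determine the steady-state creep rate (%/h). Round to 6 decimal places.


Rate = 4.55 / 6115 = 0.000744 %/h

0.000744


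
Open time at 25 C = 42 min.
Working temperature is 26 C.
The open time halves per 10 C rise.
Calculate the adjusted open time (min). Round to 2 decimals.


factor = 2^((26 - 25) / 10) = 1.0718
ot = 42 / 1.0718 = 39.19 min

39.19


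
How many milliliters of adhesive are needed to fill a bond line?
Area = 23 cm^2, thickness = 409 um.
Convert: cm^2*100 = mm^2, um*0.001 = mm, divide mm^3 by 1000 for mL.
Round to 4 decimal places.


= (23 * 100) * (409 * 0.001) / 1000
= 0.9407 mL

0.9407


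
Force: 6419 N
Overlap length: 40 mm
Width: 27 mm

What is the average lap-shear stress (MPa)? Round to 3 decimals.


Average shear stress = F / (overlap * width)
= 6419 / (40 * 27)
= 5.944 MPa

5.944


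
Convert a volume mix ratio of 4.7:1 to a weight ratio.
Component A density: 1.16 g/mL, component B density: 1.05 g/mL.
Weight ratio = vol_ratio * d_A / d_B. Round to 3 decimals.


= 4.7 * 1.16 / 1.05 = 5.192

5.192


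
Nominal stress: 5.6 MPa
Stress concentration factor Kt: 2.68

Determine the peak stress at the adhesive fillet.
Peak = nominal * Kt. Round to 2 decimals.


Peak stress = 5.6 * 2.68
= 15.01 MPa

15.01


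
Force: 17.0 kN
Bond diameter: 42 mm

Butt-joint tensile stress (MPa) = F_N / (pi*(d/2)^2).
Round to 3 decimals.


F_N = 17.0 * 1000 = 17000.0 N
A = pi*(21.0)^2 = 1385.4424 mm^2
stress = 17000.0 / 1385.4424 = 12.270 MPa

12.270


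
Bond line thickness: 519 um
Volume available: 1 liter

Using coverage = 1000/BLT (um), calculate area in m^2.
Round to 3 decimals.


1 L = 1e6 mm^3, thickness = 519 um = 0.519 mm
Area = 1e6 / 0.519 mm^2 = (1e6 / 0.519) / 1e6 m^2 = 1000 / 519 m^2
= 1.927 m^2

1.927


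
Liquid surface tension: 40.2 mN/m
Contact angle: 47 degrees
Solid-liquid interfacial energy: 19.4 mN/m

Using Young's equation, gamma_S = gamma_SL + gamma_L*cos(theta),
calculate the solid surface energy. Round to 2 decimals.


gamma_S = 19.4 + 40.2 * cos(47)
= 46.82 mN/m

46.82


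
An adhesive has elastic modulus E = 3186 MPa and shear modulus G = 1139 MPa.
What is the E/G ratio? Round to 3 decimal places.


E/G = 3186 / 1139 = 2.797

2.797


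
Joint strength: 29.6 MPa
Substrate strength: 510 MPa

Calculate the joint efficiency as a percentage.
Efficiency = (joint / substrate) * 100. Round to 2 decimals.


Efficiency = (29.6 / 510) * 100 = 5.80%

5.80


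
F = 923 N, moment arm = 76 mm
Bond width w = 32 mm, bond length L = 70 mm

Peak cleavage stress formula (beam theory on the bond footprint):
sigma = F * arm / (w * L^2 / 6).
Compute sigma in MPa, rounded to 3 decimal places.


sigma = (923 * 76) / (32 * 4900 / 6)
= 70148 * 6 / 156800
= 420888 / 156800
= 2.684 MPa

2.684


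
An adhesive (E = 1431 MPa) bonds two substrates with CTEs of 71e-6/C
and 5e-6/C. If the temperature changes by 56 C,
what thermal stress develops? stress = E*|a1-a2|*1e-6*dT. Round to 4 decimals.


Stress = 1431 * |71 - 5| * 1e-6 * 56
= 5.2890 MPa

5.2890


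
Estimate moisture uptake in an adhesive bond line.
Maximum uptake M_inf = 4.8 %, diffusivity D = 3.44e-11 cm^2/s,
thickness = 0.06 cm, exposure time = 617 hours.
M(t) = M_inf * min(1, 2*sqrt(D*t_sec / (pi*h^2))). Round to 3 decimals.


Convert time: 617 h = 2221200 s
ratio = min(1, 2*sqrt(3.44e-11*2221200/(pi*0.06^2)))
= 0.164391
M(t) = 4.8 * 0.164391 = 0.789%

0.789


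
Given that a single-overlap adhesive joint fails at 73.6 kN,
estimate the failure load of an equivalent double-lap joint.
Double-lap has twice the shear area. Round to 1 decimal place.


Double-lap factor = 2
Expected load = 73.6 * 2 = 147.2 kN

147.2


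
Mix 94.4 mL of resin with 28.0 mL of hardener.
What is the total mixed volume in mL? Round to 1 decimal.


Total = 94.4 + 28.0 = 122.4 mL

122.4


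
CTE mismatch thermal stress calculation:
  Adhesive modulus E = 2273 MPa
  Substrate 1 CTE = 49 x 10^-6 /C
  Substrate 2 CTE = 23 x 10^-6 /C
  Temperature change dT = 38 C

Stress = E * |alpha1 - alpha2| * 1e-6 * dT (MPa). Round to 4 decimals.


delta_alpha = |49 - 23| = 26 x 10^-6/C
Stress = 2273 * 26e-6 * 38
= 2.2457 MPa

2.2457


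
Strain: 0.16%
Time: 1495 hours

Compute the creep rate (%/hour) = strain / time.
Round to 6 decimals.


Creep rate = 0.16 / 1495
= 0.000107 %/h

0.000107


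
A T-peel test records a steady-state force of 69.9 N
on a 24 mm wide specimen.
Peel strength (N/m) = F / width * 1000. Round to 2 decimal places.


Peel strength = 69.9 / 24 * 1000
= 2912.50 N/m

2912.50


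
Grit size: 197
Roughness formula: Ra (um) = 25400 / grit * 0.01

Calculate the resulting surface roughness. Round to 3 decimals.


Ra = 25400 / 197 * 0.01
= 1.289 um

1.289


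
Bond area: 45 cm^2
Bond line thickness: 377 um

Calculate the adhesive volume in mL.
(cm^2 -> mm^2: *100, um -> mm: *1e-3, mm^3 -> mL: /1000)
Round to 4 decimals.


V = 45*100 * 377*1e-3 / 1000
= 1.6965 mL

1.6965


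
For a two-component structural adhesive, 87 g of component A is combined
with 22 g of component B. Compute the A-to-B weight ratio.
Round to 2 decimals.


Weight ratio A:B = 87 / 22
= 3.95

3.95


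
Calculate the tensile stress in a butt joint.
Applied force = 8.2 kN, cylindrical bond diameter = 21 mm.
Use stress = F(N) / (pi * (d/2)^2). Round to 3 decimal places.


A = pi * 10.5^2 = 346.3606 mm^2
sigma = 8200.0 / 346.3606 = 23.675 MPa

23.675


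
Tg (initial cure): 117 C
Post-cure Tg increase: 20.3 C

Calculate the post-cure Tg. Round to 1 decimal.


Post-cure Tg = 117 + 20.3 = 137.3 C

137.3


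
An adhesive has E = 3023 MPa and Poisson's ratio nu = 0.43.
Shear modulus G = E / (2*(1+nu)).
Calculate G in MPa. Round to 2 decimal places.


G = 3023 / (2*(1+0.43))
= 3023 / 2.86
= 1056.99 MPa

1056.99


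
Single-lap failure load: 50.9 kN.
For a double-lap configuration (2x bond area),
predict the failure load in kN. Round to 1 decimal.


Failure load = 50.9 * 2 = 101.8 kN

101.8


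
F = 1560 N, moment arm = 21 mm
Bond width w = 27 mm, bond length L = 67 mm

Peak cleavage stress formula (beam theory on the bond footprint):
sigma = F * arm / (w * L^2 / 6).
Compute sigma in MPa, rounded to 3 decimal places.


sigma = (1560 * 21) / (27 * 4489 / 6)
= 32760 * 6 / 121203
= 196560 / 121203
= 1.622 MPa

1.622


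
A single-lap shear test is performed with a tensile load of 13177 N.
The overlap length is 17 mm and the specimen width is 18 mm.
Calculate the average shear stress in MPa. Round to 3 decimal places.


Shear stress = F / (overlap * width)
= 13177 / (17 * 18)
= 13177 / 306
= 43.062 MPa

43.062


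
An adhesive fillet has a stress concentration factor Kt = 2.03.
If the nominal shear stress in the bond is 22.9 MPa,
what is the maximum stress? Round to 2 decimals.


Max stress = 22.9 * 2.03 = 46.49 MPa

46.49


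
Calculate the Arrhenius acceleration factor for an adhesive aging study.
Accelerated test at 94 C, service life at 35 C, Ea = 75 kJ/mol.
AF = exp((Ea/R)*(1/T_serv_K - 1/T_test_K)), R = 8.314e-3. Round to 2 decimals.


T_test = 367.15 K, T_serv = 308.15 K
Ea/R = 75 / 0.008314 = 9020.93
AF = exp(9020.93 * (1/308.15 - 1/367.15))
= 110.42

110.42


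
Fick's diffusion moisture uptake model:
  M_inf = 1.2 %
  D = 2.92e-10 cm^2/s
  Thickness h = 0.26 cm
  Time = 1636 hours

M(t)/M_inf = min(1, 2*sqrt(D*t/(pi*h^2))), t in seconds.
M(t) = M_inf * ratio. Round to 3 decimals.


t_sec = 1636 * 3600 = 5889600
ratio = 2*sqrt(2.92e-10*5889600/(pi*0.26^2))
= min(1, 0.179977)
= 0.179977
M(t) = 1.2 * 0.179977 = 0.216 %

0.216


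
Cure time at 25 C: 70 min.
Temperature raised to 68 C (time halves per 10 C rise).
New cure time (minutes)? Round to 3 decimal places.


Acceleration factor = 2^(43/10) = 19.6983
New time = 70 / 19.6983 = 3.554 min

3.554


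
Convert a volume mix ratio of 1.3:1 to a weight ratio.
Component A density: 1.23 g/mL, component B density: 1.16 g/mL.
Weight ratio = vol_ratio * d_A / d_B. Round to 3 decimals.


= 1.3 * 1.23 / 1.16 = 1.378

1.378


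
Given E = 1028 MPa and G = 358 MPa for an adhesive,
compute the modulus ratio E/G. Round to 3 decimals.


E/G ratio = 1028 / 358 = 2.872

2.872


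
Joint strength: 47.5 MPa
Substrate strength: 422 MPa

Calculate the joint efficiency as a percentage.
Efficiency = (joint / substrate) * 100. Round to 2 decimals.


Efficiency = (47.5 / 422) * 100 = 11.26%

11.26


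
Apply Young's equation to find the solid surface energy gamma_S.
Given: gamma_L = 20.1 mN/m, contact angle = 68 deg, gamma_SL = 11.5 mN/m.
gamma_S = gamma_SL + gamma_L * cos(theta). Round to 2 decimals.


theta_rad = 68 * pi/180 = 1.186824
gamma_S = 11.5 + 20.1 * cos(1.186824)
= 19.03 mN/m

19.03


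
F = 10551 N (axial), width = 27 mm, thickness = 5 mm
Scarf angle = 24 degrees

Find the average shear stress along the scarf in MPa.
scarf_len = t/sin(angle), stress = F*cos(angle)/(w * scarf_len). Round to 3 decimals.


scarf_len = 5/sin(24 deg) = 12.2930
cos(24 deg) = 0.913545
stress = 10551*0.913545/(27*12.2930) = 29.040 MPa

29.040


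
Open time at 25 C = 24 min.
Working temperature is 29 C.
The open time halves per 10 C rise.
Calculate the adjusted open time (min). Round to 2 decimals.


factor = 2^((29 - 25) / 10) = 1.3195
ot = 24 / 1.3195 = 18.19 min

18.19


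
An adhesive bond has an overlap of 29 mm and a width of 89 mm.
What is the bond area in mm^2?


Bond area = overlap * width
= 29 * 89
= 2581 mm^2

2581


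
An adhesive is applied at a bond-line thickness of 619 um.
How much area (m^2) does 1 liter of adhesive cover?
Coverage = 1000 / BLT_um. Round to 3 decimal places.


Coverage = 1000 / 619 = 1.616 m^2

1.616


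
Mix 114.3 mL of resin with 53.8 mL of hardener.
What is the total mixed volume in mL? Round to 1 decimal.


Total = 114.3 + 53.8 = 168.1 mL

168.1


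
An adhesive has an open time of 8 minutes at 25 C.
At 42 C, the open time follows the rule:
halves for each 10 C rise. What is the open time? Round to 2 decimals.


Factor = 2^((42-25)/10) = 3.2490
Open time = 8 / 3.2490 = 2.46 min

2.46
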